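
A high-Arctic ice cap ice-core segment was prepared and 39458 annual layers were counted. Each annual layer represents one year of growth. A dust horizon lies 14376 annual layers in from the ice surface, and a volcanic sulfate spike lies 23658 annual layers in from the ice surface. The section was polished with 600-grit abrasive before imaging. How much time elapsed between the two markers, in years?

Separation: 23658 − 14376 = 9282 annual layers.
At one annual layer per year, 9282 years elapsed between them.

9282 years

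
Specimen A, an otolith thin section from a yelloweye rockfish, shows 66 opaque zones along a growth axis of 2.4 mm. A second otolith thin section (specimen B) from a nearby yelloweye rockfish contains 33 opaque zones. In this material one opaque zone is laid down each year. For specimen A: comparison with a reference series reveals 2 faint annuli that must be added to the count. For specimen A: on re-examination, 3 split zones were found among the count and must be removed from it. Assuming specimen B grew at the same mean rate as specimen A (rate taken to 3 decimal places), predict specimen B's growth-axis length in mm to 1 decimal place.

1.2 mm

Specimen A: correcting the raw count gives 66 − 3 + 2 = 65 true opaque zones.
A: Mean rate = 2.4 mm / 65 years ≈ 0.037 mm per year.
Length of B = 0.037 × 33 = 1.2 mm.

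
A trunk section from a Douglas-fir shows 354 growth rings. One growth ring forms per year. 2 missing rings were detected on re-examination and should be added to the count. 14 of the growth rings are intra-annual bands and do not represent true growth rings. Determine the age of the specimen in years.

342 yr

After corrections the count is 354 − 14 + 2 = 342 growth rings.
With a one-to-one growth ring periodicity this is 342 years.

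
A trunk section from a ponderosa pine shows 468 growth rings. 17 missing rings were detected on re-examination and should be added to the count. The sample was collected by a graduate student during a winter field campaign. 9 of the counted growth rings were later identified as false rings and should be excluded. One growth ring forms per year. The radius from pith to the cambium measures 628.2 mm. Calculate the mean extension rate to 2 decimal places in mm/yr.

1.32 mm/yr

After corrections the count is 468 − 9 + 17 = 476 growth rings.
Extension rate ≈ 628.2 / 476 = 1.32 mm/yr.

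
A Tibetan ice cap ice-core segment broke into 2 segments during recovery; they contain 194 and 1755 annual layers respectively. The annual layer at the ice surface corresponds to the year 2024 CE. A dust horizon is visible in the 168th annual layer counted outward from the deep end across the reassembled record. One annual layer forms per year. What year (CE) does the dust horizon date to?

Total annual layers = 194 + 1755 = 1949.
1949 − 168 = 1781 annual layers lie beyond the dust horizon toward the ice surface.
2024 − 1781 = 243 CE.

243 CE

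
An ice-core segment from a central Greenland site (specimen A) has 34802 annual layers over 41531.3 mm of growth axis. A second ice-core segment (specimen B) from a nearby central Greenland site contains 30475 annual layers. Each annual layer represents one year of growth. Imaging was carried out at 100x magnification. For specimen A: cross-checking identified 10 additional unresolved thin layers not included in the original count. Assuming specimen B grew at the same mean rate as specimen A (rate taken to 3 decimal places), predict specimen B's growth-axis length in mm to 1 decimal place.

36356.7 mm

Specimen A: correcting the raw count gives 34802 + 10 = 34812 true annual layers.
A: Extension rate ≈ 41531.3 / 34812 = 1.193 mm per year.
Length of B = 1.193 × 30475 = 36356.7 mm.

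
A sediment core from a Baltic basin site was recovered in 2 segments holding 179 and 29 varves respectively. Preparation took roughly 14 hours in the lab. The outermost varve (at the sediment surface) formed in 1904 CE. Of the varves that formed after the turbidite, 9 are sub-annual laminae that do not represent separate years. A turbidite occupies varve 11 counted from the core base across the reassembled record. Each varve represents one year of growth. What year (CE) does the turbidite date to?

Total varves = 179 + 29 = 208.
The turbidite sits at varve 11 from the core base, so 208 − 11 = 197 varves formed after it.
Removing the 9 false varves leaves 197 − 9 = 188 true varves beyond the turbidite.
The varve at the sediment surface is 1904 CE, so the turbidite dates to 1904 − 188 = 1716 CE.

1716 CE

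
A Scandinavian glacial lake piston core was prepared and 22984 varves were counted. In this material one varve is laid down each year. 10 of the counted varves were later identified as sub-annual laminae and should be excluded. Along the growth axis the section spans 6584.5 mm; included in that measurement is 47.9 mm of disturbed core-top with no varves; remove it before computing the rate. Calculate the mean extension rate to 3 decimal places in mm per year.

After corrections the count is 22984 − 10 = 22974 varves.
The growth record spans 6584.5 − 47.9 = 6536.6 mm.
Extension rate ≈ 6536.6 / 22974 = 0.285 mm per year.

0.285 mm per year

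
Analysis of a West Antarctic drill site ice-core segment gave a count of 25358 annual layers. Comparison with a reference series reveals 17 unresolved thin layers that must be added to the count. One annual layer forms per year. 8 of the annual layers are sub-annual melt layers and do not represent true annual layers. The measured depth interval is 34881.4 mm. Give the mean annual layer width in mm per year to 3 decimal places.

1.375 mm per year

True annual layer count = 25358 − 8 + 17 = 25367.
34881.4 mm over 25367 years gives 34881.4 / 25367 ≈ 1.375 mm per year.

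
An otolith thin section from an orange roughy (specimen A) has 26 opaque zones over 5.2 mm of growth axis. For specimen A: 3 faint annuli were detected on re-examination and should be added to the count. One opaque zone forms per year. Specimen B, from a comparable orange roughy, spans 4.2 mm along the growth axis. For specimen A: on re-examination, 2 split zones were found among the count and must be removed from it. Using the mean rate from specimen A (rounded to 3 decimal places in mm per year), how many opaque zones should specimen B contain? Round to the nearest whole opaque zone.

22 opaque zones

Specimen A: correcting the raw count gives 26 − 2 + 3 = 27 true opaque zones.
A: Mean rate = 5.2 mm / 27 years ≈ 0.193 mm/year.
Specimen B: 4.2 mm / 0.193 mm per year = 21.76 years ≈ 22 opaque zones.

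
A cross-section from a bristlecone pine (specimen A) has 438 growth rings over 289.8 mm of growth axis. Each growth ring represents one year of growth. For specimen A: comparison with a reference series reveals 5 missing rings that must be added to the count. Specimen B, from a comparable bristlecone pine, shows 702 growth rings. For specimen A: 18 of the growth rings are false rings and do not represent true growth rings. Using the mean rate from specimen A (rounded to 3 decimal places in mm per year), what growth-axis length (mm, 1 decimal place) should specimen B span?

Specimen A: correcting the raw count gives 438 − 18 + 5 = 425 true growth rings.
A: Extension rate ≈ 289.8 / 425 = 0.682 mm/yr.
B's length ≈ 0.682 × 702 = 478.8 mm.

478.8 mm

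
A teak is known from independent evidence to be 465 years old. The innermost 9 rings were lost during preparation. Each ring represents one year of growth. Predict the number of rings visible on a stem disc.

456 rings

Expected rings over 465 years: 465.
Less the 9 uncaptured rings: 465 − 9 = 456.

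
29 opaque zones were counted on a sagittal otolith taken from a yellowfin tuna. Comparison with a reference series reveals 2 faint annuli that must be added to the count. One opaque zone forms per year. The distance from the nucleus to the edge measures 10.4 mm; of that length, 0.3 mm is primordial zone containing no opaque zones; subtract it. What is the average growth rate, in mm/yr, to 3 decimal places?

0.326 mm/yr

True opaque zone count = 29 + 2 = 31.
Net length = 10.4 − 0.3 = 10.1 mm.
10.1 mm over 31 years gives 10.1 / 31 ≈ 0.326 mm/yr.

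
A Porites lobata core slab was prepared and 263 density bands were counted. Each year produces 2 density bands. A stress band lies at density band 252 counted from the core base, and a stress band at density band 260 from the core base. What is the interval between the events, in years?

Separation: 260 − 252 = 8 density bands.
Dividing by 2 density bands per year: 8 / 2 = 4 years.

4 yr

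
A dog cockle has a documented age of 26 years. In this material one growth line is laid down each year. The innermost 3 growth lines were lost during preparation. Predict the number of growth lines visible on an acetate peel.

At one growth line per year, 26 years correspond to 26 growth lines.
Subtracting the 3 growth lines not captured gives 26 − 3 = 23 growth lines in the record.

23 growth lines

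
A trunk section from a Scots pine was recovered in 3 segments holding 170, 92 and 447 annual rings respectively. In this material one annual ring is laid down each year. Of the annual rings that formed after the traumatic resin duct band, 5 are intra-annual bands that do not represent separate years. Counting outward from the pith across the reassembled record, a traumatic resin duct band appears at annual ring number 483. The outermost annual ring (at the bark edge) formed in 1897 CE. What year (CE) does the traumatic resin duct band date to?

1676 CE

Total annual rings = 170 + 92 + 447 = 709.
709 − 483 = 226 annual rings lie beyond the traumatic resin duct band toward the bark edge.
226 − 5 false = 221 true annual rings after the traumatic resin duct band.
1897 − 221 = 1676 CE.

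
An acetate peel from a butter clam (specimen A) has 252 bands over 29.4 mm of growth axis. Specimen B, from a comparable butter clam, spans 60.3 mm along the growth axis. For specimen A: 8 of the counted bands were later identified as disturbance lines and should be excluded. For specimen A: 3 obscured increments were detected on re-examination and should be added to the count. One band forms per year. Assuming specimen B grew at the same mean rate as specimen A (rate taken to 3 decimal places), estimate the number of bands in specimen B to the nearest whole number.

507 bands

Specimen A: true band count = 252 − 8 + 3 = 247.
A: 29.4 mm over 247 years gives 29.4 / 247 ≈ 0.119 mm/yr.
Specimen B: 60.3 mm / 0.119 mm per year = 506.72 years ≈ 507 bands.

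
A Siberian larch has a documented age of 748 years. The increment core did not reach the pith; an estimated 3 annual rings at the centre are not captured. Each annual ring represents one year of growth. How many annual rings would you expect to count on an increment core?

745 annual rings

At one annual ring per year, 748 years correspond to 748 annual rings.
Less the 3 uncaptured annual rings: 748 − 3 = 745.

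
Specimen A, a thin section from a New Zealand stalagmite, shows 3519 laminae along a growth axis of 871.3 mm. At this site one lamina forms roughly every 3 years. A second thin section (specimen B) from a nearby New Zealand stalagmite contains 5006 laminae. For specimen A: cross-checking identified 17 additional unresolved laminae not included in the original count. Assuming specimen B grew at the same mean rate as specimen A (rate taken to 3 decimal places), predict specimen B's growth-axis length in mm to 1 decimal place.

1231.5 mm

Specimen A: correcting the raw count gives 3519 + 17 = 3536 true laminae.
Specimen A: at 3 years per lamina, 3536 × 3 = 10608 years.
A: Extension rate ≈ 871.3 / 10608 = 0.082 mm/year.
Specimen B: multiplying by 3 years per lamina: 5006 × 3 = 15018 years. Length of B = 0.082 × 15018 = 1231.5 mm.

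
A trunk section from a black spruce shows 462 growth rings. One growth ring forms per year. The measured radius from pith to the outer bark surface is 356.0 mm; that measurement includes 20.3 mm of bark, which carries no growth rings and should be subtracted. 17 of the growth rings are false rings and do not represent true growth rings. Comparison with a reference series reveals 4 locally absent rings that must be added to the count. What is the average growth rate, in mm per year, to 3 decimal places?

0.748 mm per year

True growth ring count = 462 − 17 + 4 = 449.
Removing the 20.3 mm offcut leaves 356.0 − 20.3 = 335.7 mm.
Mean rate = 335.7 mm / 449 years ≈ 0.748 mm per year.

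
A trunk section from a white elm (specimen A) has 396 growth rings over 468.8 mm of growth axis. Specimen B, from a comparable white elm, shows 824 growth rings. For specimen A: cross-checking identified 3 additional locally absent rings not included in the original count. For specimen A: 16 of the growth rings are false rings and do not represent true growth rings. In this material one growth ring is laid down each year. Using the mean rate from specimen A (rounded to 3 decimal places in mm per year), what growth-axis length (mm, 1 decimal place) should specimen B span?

1008.6 mm

Specimen A: correcting the raw count gives 396 − 16 + 3 = 383 true growth rings.
A: Mean rate = 468.8 mm / 383 years ≈ 1.224 mm/yr.
For B, 1.224 mm/year × 824 years = 1008.6 mm.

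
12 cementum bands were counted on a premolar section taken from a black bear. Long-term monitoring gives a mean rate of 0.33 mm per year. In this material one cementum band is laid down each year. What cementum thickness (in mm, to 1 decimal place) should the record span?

The record spans 12 years at 0.33 mm per year.
Predicted length = 0.33 mm/year × 12 years = 4.0 mm.

4.0 mm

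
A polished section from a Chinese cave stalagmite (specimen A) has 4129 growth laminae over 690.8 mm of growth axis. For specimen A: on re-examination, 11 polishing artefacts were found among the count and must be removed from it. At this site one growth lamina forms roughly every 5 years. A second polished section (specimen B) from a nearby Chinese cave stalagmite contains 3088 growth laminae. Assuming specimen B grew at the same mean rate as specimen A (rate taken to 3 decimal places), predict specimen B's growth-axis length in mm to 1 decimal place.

525.0 mm

Specimen A: true growth lamina count = 4129 − 11 = 4118.
Specimen A: at 5 years per growth lamina, 4118 × 5 = 20590 years.
A: Mean rate = 690.8 mm / 20590 years ≈ 0.034 mm/yr.
Specimen B: multiplying by 5 years per growth lamina: 3088 × 5 = 15440 years. B's length ≈ 0.034 × 15440 = 525.0 mm.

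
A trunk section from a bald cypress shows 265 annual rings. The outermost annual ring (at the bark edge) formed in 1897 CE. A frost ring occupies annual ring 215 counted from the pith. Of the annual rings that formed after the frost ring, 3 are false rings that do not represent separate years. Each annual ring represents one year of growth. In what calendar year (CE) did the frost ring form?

The frost ring sits at annual ring 215 from the pith, so 265 − 215 = 50 annual rings formed after it.
50 − 3 false = 47 true annual rings after the frost ring.
1897 − 47 = 1850 CE.

1850 CE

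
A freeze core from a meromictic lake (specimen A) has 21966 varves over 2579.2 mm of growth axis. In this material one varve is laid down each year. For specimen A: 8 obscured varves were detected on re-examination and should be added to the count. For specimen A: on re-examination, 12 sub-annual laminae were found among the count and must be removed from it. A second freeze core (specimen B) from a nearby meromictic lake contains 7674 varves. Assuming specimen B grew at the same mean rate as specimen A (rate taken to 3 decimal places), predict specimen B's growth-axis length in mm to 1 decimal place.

897.9 mm

Specimen A: after corrections the count is 21966 − 12 + 8 = 21962 varves.
A: 2579.2 mm over 21962 years gives 2579.2 / 21962 ≈ 0.117 mm/yr.
B's length ≈ 0.117 × 7674 = 897.9 mm.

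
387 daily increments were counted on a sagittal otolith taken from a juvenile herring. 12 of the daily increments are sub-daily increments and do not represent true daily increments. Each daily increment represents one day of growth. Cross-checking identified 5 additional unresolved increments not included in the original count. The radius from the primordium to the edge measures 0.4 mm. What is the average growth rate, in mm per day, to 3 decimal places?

Correcting the raw count gives 387 − 12 + 5 = 380 true daily increments.
Mean rate = 0.4 mm / 380 days ≈ 0.001 mm per day.

0.001 mm per day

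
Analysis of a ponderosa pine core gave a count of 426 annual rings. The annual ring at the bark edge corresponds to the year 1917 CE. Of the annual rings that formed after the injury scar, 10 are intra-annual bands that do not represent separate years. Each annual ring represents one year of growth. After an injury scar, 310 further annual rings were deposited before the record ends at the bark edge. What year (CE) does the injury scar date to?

1617 CE

310 annual rings formed after the injury scar.
Excluding 10 false annual rings: 310 − 10 = 300.
Counting back 300 years from 1917 CE places the injury scar in 1917 − 300 = 1617 CE.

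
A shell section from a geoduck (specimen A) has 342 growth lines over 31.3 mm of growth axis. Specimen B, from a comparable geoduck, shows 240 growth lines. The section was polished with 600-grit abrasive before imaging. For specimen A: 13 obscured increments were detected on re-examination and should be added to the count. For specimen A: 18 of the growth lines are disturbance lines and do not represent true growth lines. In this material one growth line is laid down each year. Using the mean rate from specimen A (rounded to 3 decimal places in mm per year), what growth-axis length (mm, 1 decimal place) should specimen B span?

Specimen A: true growth line count = 342 − 18 + 13 = 337.
A: 31.3 mm over 337 years gives 31.3 / 337 ≈ 0.093 mm/year.
B's length ≈ 0.093 × 240 = 22.3 mm.

22.3 mm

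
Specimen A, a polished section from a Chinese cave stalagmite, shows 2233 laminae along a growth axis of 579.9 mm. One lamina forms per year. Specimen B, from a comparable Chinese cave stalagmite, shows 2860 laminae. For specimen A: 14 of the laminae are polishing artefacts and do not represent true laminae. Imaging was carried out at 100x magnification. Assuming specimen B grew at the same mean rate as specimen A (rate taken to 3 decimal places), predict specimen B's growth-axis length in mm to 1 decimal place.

Specimen A: correcting the raw count gives 2233 − 14 = 2219 true laminae.
A: Mean rate = 579.9 mm / 2219 years ≈ 0.261 mm/yr.
B's length ≈ 0.261 × 2860 = 746.5 mm.

746.5 mm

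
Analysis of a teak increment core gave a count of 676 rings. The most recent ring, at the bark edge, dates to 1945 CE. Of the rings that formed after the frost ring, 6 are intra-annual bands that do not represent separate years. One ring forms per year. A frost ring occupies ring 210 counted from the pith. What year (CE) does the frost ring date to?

1485 CE

676 − 210 = 466 rings lie beyond the frost ring toward the bark edge.
466 − 6 false = 460 true rings after the frost ring.
Counting back 460 years from 1945 CE places the frost ring in 1945 − 460 = 1485 CE.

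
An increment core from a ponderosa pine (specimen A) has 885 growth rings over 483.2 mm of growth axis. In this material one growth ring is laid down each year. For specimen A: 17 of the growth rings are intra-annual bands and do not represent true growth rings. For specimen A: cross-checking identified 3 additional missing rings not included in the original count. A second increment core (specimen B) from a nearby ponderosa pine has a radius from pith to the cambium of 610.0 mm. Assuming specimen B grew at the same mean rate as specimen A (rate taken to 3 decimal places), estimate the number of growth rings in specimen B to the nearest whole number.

1099 growth rings

Specimen A: adjusted count: 885 − 17 + 3 = 871 growth rings.
A: 483.2 mm over 871 years gives 483.2 / 871 ≈ 0.555 mm per year.
Specimen B: 610.0 mm / 0.555 mm per year = 1099.10 years ≈ 1099 growth rings.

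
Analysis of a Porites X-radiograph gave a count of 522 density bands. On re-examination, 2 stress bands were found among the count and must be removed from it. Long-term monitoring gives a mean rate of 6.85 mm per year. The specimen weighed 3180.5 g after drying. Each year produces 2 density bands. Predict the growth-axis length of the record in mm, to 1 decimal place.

Adjusted count: 522 − 2 = 520 density bands.
520 density bands at 2 per year is 520 / 2 = 260 years.
Length ≈ 6.85 × 260 = 1781.0 mm.

1781.0 mm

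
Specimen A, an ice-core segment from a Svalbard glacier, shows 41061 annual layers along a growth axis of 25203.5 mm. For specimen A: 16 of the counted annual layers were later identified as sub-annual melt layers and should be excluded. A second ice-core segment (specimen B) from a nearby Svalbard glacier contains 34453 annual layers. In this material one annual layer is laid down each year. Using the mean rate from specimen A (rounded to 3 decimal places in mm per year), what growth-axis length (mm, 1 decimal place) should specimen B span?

Specimen A: correcting the raw count gives 41061 − 16 = 41045 true annual layers.
A: Mean rate = 25203.5 mm / 41045 years ≈ 0.614 mm/yr.
For B, 0.614 mm/year × 34453 years = 21154.1 mm.

21154.1 mm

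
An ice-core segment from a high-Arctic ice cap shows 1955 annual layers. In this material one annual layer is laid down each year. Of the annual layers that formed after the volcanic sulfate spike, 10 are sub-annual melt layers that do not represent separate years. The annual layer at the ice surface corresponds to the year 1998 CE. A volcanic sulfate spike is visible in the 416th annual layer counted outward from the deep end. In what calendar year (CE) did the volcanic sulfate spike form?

469 CE

Between annual layer 416 and the ice surface there are 1955 − 416 = 1539 annual layers.
1539 − 10 false = 1529 true annual layers after the volcanic sulfate spike.
The annual layer at the ice surface is 1998 CE, so the volcanic sulfate spike dates to 1998 − 1529 = 469 CE.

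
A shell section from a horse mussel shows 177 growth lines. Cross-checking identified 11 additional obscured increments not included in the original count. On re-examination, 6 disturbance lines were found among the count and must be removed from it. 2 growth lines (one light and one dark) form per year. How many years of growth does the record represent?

91 years

After corrections the count is 177 − 6 + 11 = 182 growth lines.
With 2 growth lines per year, 182 / 2 = 91 years.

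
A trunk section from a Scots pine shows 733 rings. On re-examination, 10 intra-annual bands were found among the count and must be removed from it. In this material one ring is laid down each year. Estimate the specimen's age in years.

After corrections the count is 733 − 10 = 723 rings.
One ring per year makes the duration 723 years.

723 years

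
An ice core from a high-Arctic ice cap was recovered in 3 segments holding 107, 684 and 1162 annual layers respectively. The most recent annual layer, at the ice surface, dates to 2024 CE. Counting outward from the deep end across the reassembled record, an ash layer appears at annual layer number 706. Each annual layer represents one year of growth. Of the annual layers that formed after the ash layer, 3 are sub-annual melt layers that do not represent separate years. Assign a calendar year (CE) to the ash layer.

780 CE

Total annual layers = 107 + 684 + 1162 = 1953.
1953 − 706 = 1247 annual layers lie beyond the ash layer toward the ice surface.
Removing the 3 false annual layers leaves 1247 − 3 = 1244 true annual layers beyond the ash layer.
2024 − 1244 = 780 CE.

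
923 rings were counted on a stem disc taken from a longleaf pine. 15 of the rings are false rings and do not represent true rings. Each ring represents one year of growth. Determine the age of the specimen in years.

Correcting the raw count gives 923 − 15 = 908 true rings.
One ring per year makes the duration 908 years.

908 years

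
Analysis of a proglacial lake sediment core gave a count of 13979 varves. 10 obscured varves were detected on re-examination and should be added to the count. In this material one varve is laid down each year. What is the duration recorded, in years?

After corrections the count is 13979 + 10 = 13989 varves.
With a one-to-one varve periodicity this is 13989 years.

13989 years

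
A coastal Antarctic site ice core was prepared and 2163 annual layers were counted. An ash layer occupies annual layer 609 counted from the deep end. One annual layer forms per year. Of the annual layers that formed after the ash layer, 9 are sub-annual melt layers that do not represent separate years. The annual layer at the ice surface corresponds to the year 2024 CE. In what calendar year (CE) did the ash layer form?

479 CE

2163 − 609 = 1554 annual layers lie beyond the ash layer toward the ice surface.
Removing the 9 false annual layers leaves 1554 − 9 = 1545 true annual layers beyond the ash layer.
2024 − 1545 = 479 CE.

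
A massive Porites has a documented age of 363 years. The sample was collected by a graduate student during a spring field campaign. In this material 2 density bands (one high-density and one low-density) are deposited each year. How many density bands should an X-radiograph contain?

With 2 density bands per year, 363 years would produce 363 × 2 = 726 density bands.
So 726 density bands should be present.

726 density bands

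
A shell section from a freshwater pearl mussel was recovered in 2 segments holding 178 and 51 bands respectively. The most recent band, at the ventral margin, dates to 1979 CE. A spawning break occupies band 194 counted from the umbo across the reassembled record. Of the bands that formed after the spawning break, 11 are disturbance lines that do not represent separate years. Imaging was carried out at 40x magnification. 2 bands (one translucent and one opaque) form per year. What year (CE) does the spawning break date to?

1967 CE

Total bands = 178 + 51 = 229.
The spawning break sits at band 194 from the umbo, so 229 − 194 = 35 bands formed after it.
Excluding 11 false bands: 35 − 11 = 24.
24 bands at 2 per year is 24 / 2 = 12 years.
Counting back 12 years from 1979 CE places the spawning break in 1979 − 12 = 1967 CE.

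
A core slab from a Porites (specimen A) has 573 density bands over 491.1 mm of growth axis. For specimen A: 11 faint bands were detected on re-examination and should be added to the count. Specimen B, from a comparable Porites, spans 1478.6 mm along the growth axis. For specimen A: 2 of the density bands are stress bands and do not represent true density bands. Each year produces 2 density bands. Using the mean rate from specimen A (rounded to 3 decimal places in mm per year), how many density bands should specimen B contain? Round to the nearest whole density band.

Specimen A: correcting the raw count gives 573 − 2 + 11 = 582 true density bands.
Specimen A: dividing by 2 density bands per year: 582 / 2 = 291 years.
A: Extension rate ≈ 491.1 / 291 = 1.688 mm/yr.
B spans 1478.6 / 1.688 = 875.95 years; at 2 density bands per year that is 875.95 × 2 ≈ 1752 density bands.

1752 density bands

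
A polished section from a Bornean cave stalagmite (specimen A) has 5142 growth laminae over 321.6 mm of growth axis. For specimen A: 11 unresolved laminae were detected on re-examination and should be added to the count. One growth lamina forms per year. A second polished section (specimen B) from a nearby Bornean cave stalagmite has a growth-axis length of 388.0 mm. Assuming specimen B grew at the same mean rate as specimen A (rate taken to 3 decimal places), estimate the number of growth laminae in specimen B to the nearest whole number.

6258 growth laminae

Specimen A: true growth lamina count = 5142 + 11 = 5153.
A: Extension rate ≈ 321.6 / 5153 = 0.062 mm per year.
For B, 388.0 / 0.062 = 6258.06 years ≈ 6258 growth laminae.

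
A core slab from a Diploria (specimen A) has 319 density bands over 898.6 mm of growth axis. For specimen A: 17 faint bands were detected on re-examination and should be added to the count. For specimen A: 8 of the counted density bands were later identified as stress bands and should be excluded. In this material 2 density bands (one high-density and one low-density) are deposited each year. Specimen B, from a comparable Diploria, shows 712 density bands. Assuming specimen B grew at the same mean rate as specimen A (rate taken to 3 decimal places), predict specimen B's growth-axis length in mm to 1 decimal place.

1950.5 mm

Specimen A: true density band count = 319 − 8 + 17 = 328.
Specimen A: with 2 density bands per year, 328 / 2 = 164 years.
A: 898.6 mm over 164 years gives 898.6 / 164 ≈ 5.479 mm per year.
Specimen B: with 2 density bands per year, 712 / 2 = 356 years. Length of B = 5.479 × 356 = 1950.5 mm.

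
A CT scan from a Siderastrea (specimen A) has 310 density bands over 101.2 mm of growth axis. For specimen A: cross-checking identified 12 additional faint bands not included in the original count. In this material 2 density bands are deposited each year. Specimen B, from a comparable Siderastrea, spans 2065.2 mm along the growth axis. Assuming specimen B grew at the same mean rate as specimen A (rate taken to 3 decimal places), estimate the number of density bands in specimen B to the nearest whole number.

6567 density bands

Specimen A: true density band count = 310 + 12 = 322.
Specimen A: dividing by 2 density bands per year: 322 / 2 = 161 years.
A: Extension rate ≈ 101.2 / 161 = 0.629 mm/yr.
For B, 2065.2 / 0.629 = 3283.31 years; at 2 density bands per year that is 3283.31 × 2 ≈ 6567 density bands.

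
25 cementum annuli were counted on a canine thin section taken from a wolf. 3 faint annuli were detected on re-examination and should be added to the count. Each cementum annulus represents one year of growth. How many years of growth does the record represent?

28 yr

Adjusted count: 25 + 3 = 28 cementum annuli.
With a one-to-one cementum annulus periodicity this is 28 years.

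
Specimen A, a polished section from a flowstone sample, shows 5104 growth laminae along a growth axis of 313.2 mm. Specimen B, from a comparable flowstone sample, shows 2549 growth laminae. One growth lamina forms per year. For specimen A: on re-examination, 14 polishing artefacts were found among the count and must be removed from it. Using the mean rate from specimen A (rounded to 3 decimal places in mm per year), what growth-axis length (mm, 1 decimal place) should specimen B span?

158.0 mm

Specimen A: correcting the raw count gives 5104 − 14 = 5090 true growth laminae.
A: Mean rate = 313.2 mm / 5090 years ≈ 0.062 mm per year.
Length of B = 0.062 × 2549 = 158.0 mm.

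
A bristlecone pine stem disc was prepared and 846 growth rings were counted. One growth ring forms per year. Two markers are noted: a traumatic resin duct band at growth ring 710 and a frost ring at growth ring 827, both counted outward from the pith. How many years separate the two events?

117 yr

The two markers are separated by 827 − 710 = 117 growth rings.
At one growth ring per year, 117 years elapsed between them.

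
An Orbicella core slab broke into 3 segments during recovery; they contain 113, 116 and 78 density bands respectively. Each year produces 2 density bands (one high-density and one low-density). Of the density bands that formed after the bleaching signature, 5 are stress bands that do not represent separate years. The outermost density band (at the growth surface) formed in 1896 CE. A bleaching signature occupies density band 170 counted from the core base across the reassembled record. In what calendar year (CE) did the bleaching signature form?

Total density bands = 113 + 116 + 78 = 307.
Between density band 170 and the growth surface there are 307 − 170 = 137 density bands.
Excluding 5 false density bands: 137 − 5 = 132.
Dividing by 2 density bands per year: 132 / 2 = 66 years.
Counting back 66 years from 1896 CE places the bleaching signature in 1896 − 66 = 1830 CE.

1830 CE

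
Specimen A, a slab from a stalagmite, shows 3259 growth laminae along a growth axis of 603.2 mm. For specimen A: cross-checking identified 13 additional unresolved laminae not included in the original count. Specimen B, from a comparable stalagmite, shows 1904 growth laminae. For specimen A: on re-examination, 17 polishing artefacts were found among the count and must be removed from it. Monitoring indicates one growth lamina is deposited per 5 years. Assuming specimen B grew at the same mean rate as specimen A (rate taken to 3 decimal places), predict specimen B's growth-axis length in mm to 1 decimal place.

Specimen A: adjusted count: 3259 − 17 + 13 = 3255 growth laminae.
Specimen A: 3255 growth laminae at 5 years each span 3255 × 5 = 16275 years.
A: 603.2 mm over 16275 years gives 603.2 / 16275 ≈ 0.037 mm per year.
Specimen B: multiplying by 5 years per growth lamina: 1904 × 5 = 9520 years. Length of B = 0.037 × 9520 = 352.2 mm.

352.2 mm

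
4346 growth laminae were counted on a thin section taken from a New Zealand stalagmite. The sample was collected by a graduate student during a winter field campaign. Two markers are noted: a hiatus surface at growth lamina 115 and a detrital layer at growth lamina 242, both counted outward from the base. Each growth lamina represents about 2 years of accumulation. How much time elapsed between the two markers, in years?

254 years

242 − 115 = 127 growth laminae lie between the two events.
127 growth laminae at 2 years each span 127 × 2 = 254 years.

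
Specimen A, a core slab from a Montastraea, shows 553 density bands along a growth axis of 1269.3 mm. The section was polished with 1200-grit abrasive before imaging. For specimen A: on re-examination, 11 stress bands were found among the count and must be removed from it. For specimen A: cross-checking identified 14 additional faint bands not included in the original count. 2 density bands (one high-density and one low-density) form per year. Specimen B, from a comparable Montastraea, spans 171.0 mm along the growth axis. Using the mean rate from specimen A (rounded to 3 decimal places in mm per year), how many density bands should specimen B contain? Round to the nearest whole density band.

75 density bands

Specimen A: adjusted count: 553 − 11 + 14 = 556 density bands.
Specimen A: with 2 density bands per year, 556 / 2 = 278 years.
A: Mean rate = 1269.3 mm / 278 years ≈ 4.566 mm/yr.
For B, 171.0 / 4.566 = 37.45 years; at 2 density bands per year that is 37.45 × 2 ≈ 75 density bands.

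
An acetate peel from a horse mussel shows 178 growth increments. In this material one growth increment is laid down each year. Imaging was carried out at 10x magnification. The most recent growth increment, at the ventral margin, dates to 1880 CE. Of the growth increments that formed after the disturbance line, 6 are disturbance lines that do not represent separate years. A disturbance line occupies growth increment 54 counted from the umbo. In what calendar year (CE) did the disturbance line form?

178 − 54 = 124 growth increments lie beyond the disturbance line toward the ventral margin.
Removing the 6 false growth increments leaves 124 − 6 = 118 true growth increments beyond the disturbance line.
1880 − 118 = 1762 CE.

1762 CE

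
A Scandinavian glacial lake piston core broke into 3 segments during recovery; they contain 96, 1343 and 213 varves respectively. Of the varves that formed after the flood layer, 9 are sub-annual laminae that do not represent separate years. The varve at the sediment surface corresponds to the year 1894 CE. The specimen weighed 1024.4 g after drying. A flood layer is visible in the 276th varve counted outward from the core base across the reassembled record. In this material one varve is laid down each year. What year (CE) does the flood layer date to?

Total varves = 96 + 1343 + 213 = 1652.
Between varve 276 and the sediment surface there are 1652 − 276 = 1376 varves.
Removing the 9 false varves leaves 1376 − 9 = 1367 true varves beyond the flood layer.
Counting back 1367 years from 1894 CE places the flood layer in 1894 − 1367 = 527 CE.

527 CE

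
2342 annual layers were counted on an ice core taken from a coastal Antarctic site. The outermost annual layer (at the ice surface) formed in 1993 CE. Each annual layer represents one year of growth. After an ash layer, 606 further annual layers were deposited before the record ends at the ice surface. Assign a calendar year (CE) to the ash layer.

1387 CE

There are 606 annual layers younger than the ash layer.
The annual layer at the ice surface is 1993 CE, so the ash layer dates to 1993 − 606 = 1387 CE.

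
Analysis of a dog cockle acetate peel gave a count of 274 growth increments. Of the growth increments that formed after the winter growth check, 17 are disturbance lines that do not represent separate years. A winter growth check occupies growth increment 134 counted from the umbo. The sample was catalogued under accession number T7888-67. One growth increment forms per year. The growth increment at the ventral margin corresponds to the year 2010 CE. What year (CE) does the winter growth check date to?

1887 CE

The winter growth check sits at growth increment 134 from the umbo, so 274 − 134 = 140 growth increments formed after it.
Removing the 17 false growth increments leaves 140 − 17 = 123 true growth increments beyond the winter growth check.
Counting back 123 years from 2010 CE places the winter growth check in 2010 − 123 = 1887 CE.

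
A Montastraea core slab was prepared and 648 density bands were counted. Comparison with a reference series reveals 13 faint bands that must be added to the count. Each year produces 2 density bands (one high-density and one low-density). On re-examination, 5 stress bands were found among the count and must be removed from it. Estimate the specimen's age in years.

328 years

After corrections the count is 648 − 5 + 13 = 656 density bands.
656 density bands at 2 per year is 656 / 2 = 328 years.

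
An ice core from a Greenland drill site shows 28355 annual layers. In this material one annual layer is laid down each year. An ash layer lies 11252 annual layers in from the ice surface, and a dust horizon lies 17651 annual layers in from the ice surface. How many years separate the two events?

6399 years

The two markers are separated by 17651 − 11252 = 6399 annual layers.
At one annual layer per year, 6399 years elapsed between them.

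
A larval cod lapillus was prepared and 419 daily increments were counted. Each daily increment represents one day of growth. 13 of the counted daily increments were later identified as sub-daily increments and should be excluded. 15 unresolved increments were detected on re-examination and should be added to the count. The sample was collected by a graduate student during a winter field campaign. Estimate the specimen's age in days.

Correcting the raw count gives 419 − 13 + 15 = 421 true daily increments.
With a one-to-one daily increment periodicity this is 421 days.

421 days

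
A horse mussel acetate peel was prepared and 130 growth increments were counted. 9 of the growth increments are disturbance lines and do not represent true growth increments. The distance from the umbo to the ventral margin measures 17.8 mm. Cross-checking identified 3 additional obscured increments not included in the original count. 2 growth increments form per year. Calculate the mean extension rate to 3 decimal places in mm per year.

0.287 mm per year

True growth increment count = 130 − 9 + 3 = 124.
Dividing by 2 growth increments per year: 124 / 2 = 62 years.
Extension rate ≈ 17.8 / 62 = 0.287 mm per year.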